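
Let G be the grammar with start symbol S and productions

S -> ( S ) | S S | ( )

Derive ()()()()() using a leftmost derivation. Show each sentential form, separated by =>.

S => SS => SSS => SSSS => SSSSS => ()SSSS => ()()SSS => ()()()SS => ()()()()S => ()()()()()

S => SS   [S -> S S]
SS => SSS   [S -> S S]
SSS => SSSS   [S -> S S]
SSSS => SSSSS   [S -> S S]
SSSSS => ()SSSS   [S -> ( )]
()SSSS => ()()SSS   [S -> ( )]
()()SSS => ()()()SS   [S -> ( )]
()()()SS => ()()()()S   [S -> ( )]
()()()()S => ()()()()()   [S -> ( )]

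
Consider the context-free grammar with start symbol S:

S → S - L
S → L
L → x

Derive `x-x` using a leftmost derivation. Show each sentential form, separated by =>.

S => S-L   [S → S - L]
S-L => L-L   [S → L]
L-L => x-L   [L → x]
x-L => x-x   [L → x]

S => S-L => L-L => x-L => x-x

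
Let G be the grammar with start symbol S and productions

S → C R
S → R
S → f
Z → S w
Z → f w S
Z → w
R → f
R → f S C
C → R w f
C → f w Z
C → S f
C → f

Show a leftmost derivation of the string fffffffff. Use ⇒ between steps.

S ⇒ CR   [S → C R]
CR ⇒ SfR   [C → S f]
SfR ⇒ ffR   [S → f]
ffR ⇒ fffSC   [R → f S C]
fffSC ⇒ fffRC   [S → R]
fffRC ⇒ ffffSCC   [R → f S C]
ffffSCC ⇒ ffffRCC   [S → R]
ffffRCC ⇒ fffffSCCC   [R → f S C]
fffffSCCC ⇒ ffffffCCC   [S → f]
ffffffCCC ⇒ fffffffCC   [C → f]
fffffffCC ⇒ ffffffffC   [C → f]
ffffffffC ⇒ fffffffff   [C → f]

S⇒CR⇒SfR⇒ffR⇒fffSC⇒fffRC⇒ffffSCC⇒ffffRCC⇒fffffSCCC⇒ffffffCCC⇒fffffffCC⇒ffffffffC⇒fffffffff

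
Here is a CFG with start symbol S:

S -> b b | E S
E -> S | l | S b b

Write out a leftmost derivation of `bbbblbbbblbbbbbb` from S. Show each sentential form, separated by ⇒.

S ⇒ ES ⇒ SbbS ⇒ bbbbS ⇒ bbbbES ⇒ bbbbSbbS ⇒ bbbbESbbS ⇒ bbbblSbbS ⇒ bbbblbbbbS ⇒ bbbblbbbbES ⇒ bbbblbbbbSbbS ⇒ bbbblbbbbESbbS ⇒ bbbblbbbblSbbS ⇒ bbbblbbbblbbbbS ⇒ bbbblbbbblbbbbbb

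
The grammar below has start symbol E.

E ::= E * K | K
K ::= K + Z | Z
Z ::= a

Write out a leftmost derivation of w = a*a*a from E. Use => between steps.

E=>E*K=>E*K*K=>K*K*K=>Z*K*K=>a*K*K=>a*Z*K=>a*a*K=>a*a*Z=>a*a*a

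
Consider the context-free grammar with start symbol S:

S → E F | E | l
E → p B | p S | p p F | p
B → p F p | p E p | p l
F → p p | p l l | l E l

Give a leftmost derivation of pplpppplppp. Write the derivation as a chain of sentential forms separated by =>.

S => EF => pBF => ppFpF => pplElpF => pplppFlpF => pplpppplpF => pplpppplppp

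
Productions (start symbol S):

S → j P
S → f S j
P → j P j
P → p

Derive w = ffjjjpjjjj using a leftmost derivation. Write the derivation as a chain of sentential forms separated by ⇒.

S⇒fSj⇒ffSjj⇒ffjPjj⇒ffjjPjjj⇒ffjjjPjjjj⇒ffjjjpjjjj

S ⇒ fSj   [S → f S j]
fSj ⇒ ffSjj   [S → f S j]
ffSjj ⇒ ffjPjj   [S → j P]
ffjPjj ⇒ ffjjPjjj   [P → j P j]
ffjjPjjj ⇒ ffjjjPjjjj   [P → j P j]
ffjjjPjjjj ⇒ ffjjjpjjjj   [P → p]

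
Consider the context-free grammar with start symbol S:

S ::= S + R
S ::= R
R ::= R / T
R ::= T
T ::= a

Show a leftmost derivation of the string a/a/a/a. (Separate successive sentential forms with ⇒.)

S ⇒ R ⇒ R/T ⇒ R/T/T ⇒ R/T/T/T ⇒ T/T/T/T ⇒ a/T/T/T ⇒ a/a/T/T ⇒ a/a/a/T ⇒ a/a/a/a

S ⇒ R   [S ::= R]
R ⇒ R/T   [R ::= R / T]
R/T ⇒ R/T/T   [R ::= R / T]
R/T/T ⇒ R/T/T/T   [R ::= R / T]
R/T/T/T ⇒ T/T/T/T   [R ::= T]
T/T/T/T ⇒ a/T/T/T   [T ::= a]
a/T/T/T ⇒ a/a/T/T   [T ::= a]
a/a/T/T ⇒ a/a/a/T   [T ::= a]
a/a/a/T ⇒ a/a/a/a   [T ::= a]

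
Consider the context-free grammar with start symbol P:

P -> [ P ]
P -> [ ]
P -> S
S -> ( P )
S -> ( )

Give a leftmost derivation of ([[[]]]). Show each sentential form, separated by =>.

P => S => (P) => ([P]) => ([[P]]) => ([[[]]])

P => S   [P -> S]
S => (P)   [S -> ( P )]
(P) => ([P])   [P -> [ P ]]
([P]) => ([[P]])   [P -> [ P ]]
([[P]]) => ([[[]]])   [P -> [ ]]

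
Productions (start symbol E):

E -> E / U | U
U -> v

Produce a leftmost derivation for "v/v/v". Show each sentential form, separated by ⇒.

E ⇒ E/U ⇒ E/U/U ⇒ U/U/U ⇒ v/U/U ⇒ v/v/U ⇒ v/v/v

E ⇒ E/U   [E -> E / U]
E/U ⇒ E/U/U   [E -> E / U]
E/U/U ⇒ U/U/U   [E -> U]
U/U/U ⇒ v/U/U   [U -> v]
v/U/U ⇒ v/v/U   [U -> v]
v/v/U ⇒ v/v/v   [U -> v]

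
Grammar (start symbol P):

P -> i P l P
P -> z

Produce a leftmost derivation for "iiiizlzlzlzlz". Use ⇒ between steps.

P ⇒ iPlP ⇒ iiPlPlP ⇒ iiiPlPlPlP ⇒ iiiiPlPlPlPlP ⇒ iiiizlPlPlPlP ⇒ iiiizlzlPlPlP ⇒ iiiizlzlzlPlP ⇒ iiiizlzlzlzlP ⇒ iiiizlzlzlzlz

P ⇒ iPlP   [P -> i P l P]
iPlP ⇒ iiPlPlP   [P -> i P l P]
iiPlPlP ⇒ iiiPlPlPlP   [P -> i P l P]
iiiPlPlPlP ⇒ iiiiPlPlPlPlP   [P -> i P l P]
iiiiPlPlPlPlP ⇒ iiiizlPlPlPlP   [P -> z]
iiiizlPlPlPlP ⇒ iiiizlzlPlPlP   [P -> z]
iiiizlzlPlPlP ⇒ iiiizlzlzlPlP   [P -> z]
iiiizlzlzlPlP ⇒ iiiizlzlzlzlP   [P -> z]
iiiizlzlzlzlP ⇒ iiiizlzlzlzlz   [P -> z]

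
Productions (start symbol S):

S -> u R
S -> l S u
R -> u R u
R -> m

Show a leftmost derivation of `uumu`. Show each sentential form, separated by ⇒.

S ⇒ uR ⇒ uuRu ⇒ uumu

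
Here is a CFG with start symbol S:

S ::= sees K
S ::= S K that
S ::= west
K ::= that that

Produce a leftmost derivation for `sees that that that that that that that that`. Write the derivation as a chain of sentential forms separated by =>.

S => S K that => S K that K that => sees K K that K that => sees that that K that K that => sees that that that that that K that => sees that that that that that that that that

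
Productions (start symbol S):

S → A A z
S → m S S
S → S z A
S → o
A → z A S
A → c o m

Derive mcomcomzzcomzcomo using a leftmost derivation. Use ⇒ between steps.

S ⇒ mSS   [S → m S S]
mSS ⇒ mSzAS   [S → S z A]
mSzAS ⇒ mSzAzAS   [S → S z A]
mSzAzAS ⇒ mAAzzAzAS   [S → A A z]
mAAzzAzAS ⇒ mcomAzzAzAS   [A → c o m]
mcomAzzAzAS ⇒ mcomcomzzAzAS   [A → c o m]
mcomcomzzAzAS ⇒ mcomcomzzcomzAS   [A → c o m]
mcomcomzzcomzAS ⇒ mcomcomzzcomzcomS   [A → c o m]
mcomcomzzcomzcomS ⇒ mcomcomzzcomzcomo   [S → o]

S ⇒ mSS ⇒ mSzAS ⇒ mSzAzAS ⇒ mAAzzAzAS ⇒ mcomAzzAzAS ⇒ mcomcomzzAzAS ⇒ mcomcomzzcomzAS ⇒ mcomcomzzcomzcomS ⇒ mcomcomzzcomzcomo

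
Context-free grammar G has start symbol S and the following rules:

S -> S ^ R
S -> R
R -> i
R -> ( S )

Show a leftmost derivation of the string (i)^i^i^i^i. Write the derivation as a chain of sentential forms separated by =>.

S => S^R   [S -> S ^ R]
S^R => S^R^R   [S -> S ^ R]
S^R^R => S^R^R^R   [S -> S ^ R]
S^R^R^R => S^R^R^R^R   [S -> S ^ R]
S^R^R^R^R => R^R^R^R^R   [S -> R]
R^R^R^R^R => (S)^R^R^R^R   [R -> ( S )]
(S)^R^R^R^R => (R)^R^R^R^R   [S -> R]
(R)^R^R^R^R => (i)^R^R^R^R   [R -> i]
(i)^R^R^R^R => (i)^i^R^R^R   [R -> i]
(i)^i^R^R^R => (i)^i^i^R^R   [R -> i]
(i)^i^i^R^R => (i)^i^i^i^R   [R -> i]
(i)^i^i^i^R => (i)^i^i^i^i   [R -> i]

S => S^R => S^R^R => S^R^R^R => S^R^R^R^R => R^R^R^R^R => (S)^R^R^R^R => (R)^R^R^R^R => (i)^R^R^R^R => (i)^i^R^R^R => (i)^i^i^R^R => (i)^i^i^i^R => (i)^i^i^i^i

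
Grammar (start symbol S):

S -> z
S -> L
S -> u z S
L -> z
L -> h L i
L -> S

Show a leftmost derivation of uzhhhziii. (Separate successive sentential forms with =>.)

S=>uzS=>uzL=>uzhLi=>uzhhLii=>uzhhhLiii=>uzhhhSiii=>uzhhhziii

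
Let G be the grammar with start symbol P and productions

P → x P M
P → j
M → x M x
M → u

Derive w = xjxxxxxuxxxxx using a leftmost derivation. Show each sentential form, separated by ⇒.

P ⇒ xPM ⇒ xjM ⇒ xjxMx ⇒ xjxxMxx ⇒ xjxxxMxxx ⇒ xjxxxxMxxxx ⇒ xjxxxxxMxxxxx ⇒ xjxxxxxuxxxxx

P ⇒ xPM   [P → x P M]
xPM ⇒ xjM   [P → j]
xjM ⇒ xjxMx   [M → x M x]
xjxMx ⇒ xjxxMxx   [M → x M x]
xjxxMxx ⇒ xjxxxMxxx   [M → x M x]
xjxxxMxxx ⇒ xjxxxxMxxxx   [M → x M x]
xjxxxxMxxxx ⇒ xjxxxxxMxxxxx   [M → x M x]
xjxxxxxMxxxxx ⇒ xjxxxxxuxxxxx   [M → u]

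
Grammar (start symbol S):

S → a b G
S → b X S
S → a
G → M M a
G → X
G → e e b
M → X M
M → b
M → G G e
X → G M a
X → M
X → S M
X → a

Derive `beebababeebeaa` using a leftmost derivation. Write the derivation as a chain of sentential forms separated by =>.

S => bXS => bGMaS => beebMaS => beebGGeaS => beebXGeaS => beebSMGeaS => beebabGMGeaS => beebabXMGeaS => beebabaMGeaS => beebababGeaS => beebababeebeaS => beebababeebeaa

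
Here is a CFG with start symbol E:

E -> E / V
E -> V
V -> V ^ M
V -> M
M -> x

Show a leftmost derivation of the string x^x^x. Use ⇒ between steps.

E ⇒ V   [E -> V]
V ⇒ V^M   [V -> V ^ M]
V^M ⇒ V^M^M   [V -> V ^ M]
V^M^M ⇒ M^M^M   [V -> M]
M^M^M ⇒ x^M^M   [M -> x]
x^M^M ⇒ x^x^M   [M -> x]
x^x^M ⇒ x^x^x   [M -> x]

E ⇒ V ⇒ V^M ⇒ V^M^M ⇒ M^M^M ⇒ x^M^M ⇒ x^x^M ⇒ x^x^x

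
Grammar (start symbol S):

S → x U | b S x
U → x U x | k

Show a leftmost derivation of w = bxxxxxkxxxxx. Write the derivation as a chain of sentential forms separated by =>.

S => bSx   [S → b S x]
bSx => bxUx   [S → x U]
bxUx => bxxUxx   [U → x U x]
bxxUxx => bxxxUxxx   [U → x U x]
bxxxUxxx => bxxxxUxxxx   [U → x U x]
bxxxxUxxxx => bxxxxxUxxxxx   [U → x U x]
bxxxxxUxxxxx => bxxxxxkxxxxx   [U → k]

S => bSx => bxUx => bxxUxx => bxxxUxxx => bxxxxUxxxx => bxxxxxUxxxxx => bxxxxxkxxxxx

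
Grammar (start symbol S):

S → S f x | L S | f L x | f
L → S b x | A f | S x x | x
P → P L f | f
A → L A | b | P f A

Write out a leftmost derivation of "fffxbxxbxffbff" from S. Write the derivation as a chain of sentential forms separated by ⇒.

S ⇒ LS   [S → L S]
LS ⇒ AfS   [L → A f]
AfS ⇒ LAfS   [A → L A]
LAfS ⇒ SbxAfS   [L → S b x]
SbxAfS ⇒ fLxbxAfS   [S → f L x]
fLxbxAfS ⇒ fSbxxbxAfS   [L → S b x]
fSbxxbxAfS ⇒ fSfxbxxbxAfS   [S → S f x]
fSfxbxxbxAfS ⇒ fffxbxxbxAfS   [S → f]
fffxbxxbxAfS ⇒ fffxbxxbxPfAfS   [A → P f A]
fffxbxxbxPfAfS ⇒ fffxbxxbxffAfS   [P → f]
fffxbxxbxffAfS ⇒ fffxbxxbxffbfS   [A → b]
fffxbxxbxffbfS ⇒ fffxbxxbxffbff   [S → f]

S ⇒ LS ⇒ AfS ⇒ LAfS ⇒ SbxAfS ⇒ fLxbxAfS ⇒ fSbxxbxAfS ⇒ fSfxbxxbxAfS ⇒ fffxbxxbxAfS ⇒ fffxbxxbxPfAfS ⇒ fffxbxxbxffAfS ⇒ fffxbxxbxffbfS ⇒ fffxbxxbxffbff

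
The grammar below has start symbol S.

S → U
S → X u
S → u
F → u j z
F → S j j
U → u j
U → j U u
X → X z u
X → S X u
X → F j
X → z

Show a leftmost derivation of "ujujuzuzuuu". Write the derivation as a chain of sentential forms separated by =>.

S => Xu   [S → X u]
Xu => SXuu   [X → S X u]
SXuu => uXuu   [S → u]
uXuu => uXzuuu   [X → X z u]
uXzuuu => uSXuzuuu   [X → S X u]
uSXuzuuu => uUXuzuuu   [S → U]
uUXuzuuu => ujUuXuzuuu   [U → j U u]
ujUuXuzuuu => ujujuXuzuuu   [U → u j]
ujujuXuzuuu => ujujuzuzuuu   [X → z]

S => Xu => SXuu => uXuu => uXzuuu => uSXuzuuu => uUXuzuuu => ujUuXuzuuu => ujujuXuzuuu => ujujuzuzuuu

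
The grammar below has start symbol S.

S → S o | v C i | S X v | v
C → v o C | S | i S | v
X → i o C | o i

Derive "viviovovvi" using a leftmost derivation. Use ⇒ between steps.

S ⇒ vCi ⇒ viSi ⇒ viSXvi ⇒ vivXvi ⇒ vivioCvi ⇒ viviovoCvi ⇒ viviovovvi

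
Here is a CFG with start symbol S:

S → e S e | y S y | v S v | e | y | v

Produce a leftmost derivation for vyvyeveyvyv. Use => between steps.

S => vSv => vySyv => vyvSvyv => vyvySyvyv => vyvyeSeyvyv => vyvyeveyvyv

S => vSv   [S → v S v]
vSv => vySyv   [S → y S y]
vySyv => vyvSvyv   [S → v S v]
vyvSvyv => vyvySyvyv   [S → y S y]
vyvySyvyv => vyvyeSeyvyv   [S → e S e]
vyvyeSeyvyv => vyvyeveyvyv   [S → v]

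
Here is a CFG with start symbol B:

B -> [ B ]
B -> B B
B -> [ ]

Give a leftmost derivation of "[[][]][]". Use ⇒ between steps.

B ⇒ BB ⇒ [B]B ⇒ [BB]B ⇒ [[]B]B ⇒ [[][]]B ⇒ [[][]][]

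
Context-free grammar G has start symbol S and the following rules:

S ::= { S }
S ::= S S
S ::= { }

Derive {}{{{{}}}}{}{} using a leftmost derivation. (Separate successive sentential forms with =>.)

S => SS => {}S => {}SS => {}SSS => {}{S}SS => {}{{S}}SS => {}{{{S}}}SS => {}{{{{}}}}SS => {}{{{{}}}}{}S => {}{{{{}}}}{}{}

S => SS   [S ::= S S]
SS => {}S   [S ::= { }]
{}S => {}SS   [S ::= S S]
{}SS => {}SSS   [S ::= S S]
{}SSS => {}{S}SS   [S ::= { S }]
{}{S}SS => {}{{S}}SS   [S ::= { S }]
{}{{S}}SS => {}{{{S}}}SS   [S ::= { S }]
{}{{{S}}}SS => {}{{{{}}}}SS   [S ::= { }]
{}{{{{}}}}SS => {}{{{{}}}}{}S   [S ::= { }]
{}{{{{}}}}{}S => {}{{{{}}}}{}{}   [S ::= { }]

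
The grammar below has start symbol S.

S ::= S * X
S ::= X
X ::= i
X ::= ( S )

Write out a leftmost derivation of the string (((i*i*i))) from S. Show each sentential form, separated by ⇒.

S ⇒ X   [S ::= X]
X ⇒ (S)   [X ::= ( S )]
(S) ⇒ (X)   [S ::= X]
(X) ⇒ ((S))   [X ::= ( S )]
((S)) ⇒ ((X))   [S ::= X]
((X)) ⇒ (((S)))   [X ::= ( S )]
(((S))) ⇒ (((S*X)))   [S ::= S * X]
(((S*X))) ⇒ (((S*X*X)))   [S ::= S * X]
(((S*X*X))) ⇒ (((X*X*X)))   [S ::= X]
(((X*X*X))) ⇒ (((i*X*X)))   [X ::= i]
(((i*X*X))) ⇒ (((i*i*X)))   [X ::= i]
(((i*i*X))) ⇒ (((i*i*i)))   [X ::= i]

S ⇒ X ⇒ (S) ⇒ (X) ⇒ ((S)) ⇒ ((X)) ⇒ (((S))) ⇒ (((S*X))) ⇒ (((S*X*X))) ⇒ (((X*X*X))) ⇒ (((i*X*X))) ⇒ (((i*i*X))) ⇒ (((i*i*i)))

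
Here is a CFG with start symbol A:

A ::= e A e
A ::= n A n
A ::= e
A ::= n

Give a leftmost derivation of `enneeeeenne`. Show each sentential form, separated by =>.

A => eAe   [A ::= e A e]
eAe => enAne   [A ::= n A n]
enAne => ennAnne   [A ::= n A n]
ennAnne => enneAenne   [A ::= e A e]
enneAenne => enneeAeenne   [A ::= e A e]
enneeAeenne => enneeeeenne   [A ::= e]

A => eAe => enAne => ennAnne => enneAenne => enneeAeenne => enneeeeenne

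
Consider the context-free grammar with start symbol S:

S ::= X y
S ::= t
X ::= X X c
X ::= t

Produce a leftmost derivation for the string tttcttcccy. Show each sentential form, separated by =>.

S => Xy => XXcy => tXcy => tXXccy => tXXcXccy => ttXcXccy => tttcXccy => tttcXXcccy => tttctXcccy => tttcttcccy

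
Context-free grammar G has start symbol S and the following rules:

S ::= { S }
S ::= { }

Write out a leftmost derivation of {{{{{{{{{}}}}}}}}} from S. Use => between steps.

S => {S} => {{S}} => {{{S}}} => {{{{S}}}} => {{{{{S}}}}} => {{{{{{S}}}}}} => {{{{{{{S}}}}}}} => {{{{{{{{S}}}}}}}} => {{{{{{{{{}}}}}}}}}

S => {S}   [S ::= { S }]
{S} => {{S}}   [S ::= { S }]
{{S}} => {{{S}}}   [S ::= { S }]
{{{S}}} => {{{{S}}}}   [S ::= { S }]
{{{{S}}}} => {{{{{S}}}}}   [S ::= { S }]
{{{{{S}}}}} => {{{{{{S}}}}}}   [S ::= { S }]
{{{{{{S}}}}}} => {{{{{{{S}}}}}}}   [S ::= { S }]
{{{{{{{S}}}}}}} => {{{{{{{{S}}}}}}}}   [S ::= { S }]
{{{{{{{{S}}}}}}}} => {{{{{{{{{}}}}}}}}}   [S ::= { }]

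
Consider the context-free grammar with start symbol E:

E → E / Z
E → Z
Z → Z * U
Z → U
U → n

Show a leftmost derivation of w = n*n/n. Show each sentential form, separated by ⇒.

E⇒E/Z⇒Z/Z⇒Z*U/Z⇒U*U/Z⇒n*U/Z⇒n*n/Z⇒n*n/U⇒n*n/n

E ⇒ E/Z   [E → E / Z]
E/Z ⇒ Z/Z   [E → Z]
Z/Z ⇒ Z*U/Z   [Z → Z * U]
Z*U/Z ⇒ U*U/Z   [Z → U]
U*U/Z ⇒ n*U/Z   [U → n]
n*U/Z ⇒ n*n/Z   [U → n]
n*n/Z ⇒ n*n/U   [Z → U]
n*n/U ⇒ n*n/n   [U → n]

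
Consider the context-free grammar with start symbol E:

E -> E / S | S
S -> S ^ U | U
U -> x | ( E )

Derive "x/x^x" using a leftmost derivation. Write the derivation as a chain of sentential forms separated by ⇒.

E ⇒ E/S   [E -> E / S]
E/S ⇒ S/S   [E -> S]
S/S ⇒ U/S   [S -> U]
U/S ⇒ x/S   [U -> x]
x/S ⇒ x/S^U   [S -> S ^ U]
x/S^U ⇒ x/U^U   [S -> U]
x/U^U ⇒ x/x^U   [U -> x]
x/x^U ⇒ x/x^x   [U -> x]

E⇒E/S⇒S/S⇒U/S⇒x/S⇒x/S^U⇒x/U^U⇒x/x^U⇒x/x^x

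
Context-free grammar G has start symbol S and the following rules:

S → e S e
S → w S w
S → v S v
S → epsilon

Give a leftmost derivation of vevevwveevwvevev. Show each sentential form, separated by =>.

S => vSv => veSev => vevSvev => veveSevev => vevevSvevev => vevevwSwvevev => vevevwvSvwvevev => vevevwveSevwvevev => vevevwveevwvevev

S => vSv   [S → v S v]
vSv => veSev   [S → e S e]
veSev => vevSvev   [S → v S v]
vevSvev => veveSevev   [S → e S e]
veveSevev => vevevSvevev   [S → v S v]
vevevSvevev => vevevwSwvevev   [S → w S w]
vevevwSwvevev => vevevwvSvwvevev   [S → v S v]
vevevwvSvwvevev => vevevwveSevwvevev   [S → e S e]
vevevwveSevwvevev => vevevwveevwvevev   [S → epsilon]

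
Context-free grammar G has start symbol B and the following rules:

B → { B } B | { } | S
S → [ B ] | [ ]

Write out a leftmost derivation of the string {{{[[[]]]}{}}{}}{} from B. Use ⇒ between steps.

B ⇒ {B}B ⇒ {{B}B}B ⇒ {{{B}B}B}B ⇒ {{{S}B}B}B ⇒ {{{[B]}B}B}B ⇒ {{{[S]}B}B}B ⇒ {{{[[B]]}B}B}B ⇒ {{{[[S]]}B}B}B ⇒ {{{[[[]]]}B}B}B ⇒ {{{[[[]]]}{}}B}B ⇒ {{{[[[]]]}{}}{}}B ⇒ {{{[[[]]]}{}}{}}{}

B ⇒ {B}B   [B → { B } B]
{B}B ⇒ {{B}B}B   [B → { B } B]
{{B}B}B ⇒ {{{B}B}B}B   [B → { B } B]
{{{B}B}B}B ⇒ {{{S}B}B}B   [B → S]
{{{S}B}B}B ⇒ {{{[B]}B}B}B   [S → [ B ]]
{{{[B]}B}B}B ⇒ {{{[S]}B}B}B   [B → S]
{{{[S]}B}B}B ⇒ {{{[[B]]}B}B}B   [S → [ B ]]
{{{[[B]]}B}B}B ⇒ {{{[[S]]}B}B}B   [B → S]
{{{[[S]]}B}B}B ⇒ {{{[[[]]]}B}B}B   [S → [ ]]
{{{[[[]]]}B}B}B ⇒ {{{[[[]]]}{}}B}B   [B → { }]
{{{[[[]]]}{}}B}B ⇒ {{{[[[]]]}{}}{}}B   [B → { }]
{{{[[[]]]}{}}{}}B ⇒ {{{[[[]]]}{}}{}}{}   [B → { }]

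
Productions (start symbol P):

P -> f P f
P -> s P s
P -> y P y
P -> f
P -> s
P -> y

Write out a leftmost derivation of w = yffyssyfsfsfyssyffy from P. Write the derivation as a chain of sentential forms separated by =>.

P => yPy   [P -> y P y]
yPy => yfPfy   [P -> f P f]
yfPfy => yffPffy   [P -> f P f]
yffPffy => yffyPyffy   [P -> y P y]
yffyPyffy => yffysPsyffy   [P -> s P s]
yffysPsyffy => yffyssPssyffy   [P -> s P s]
yffyssPssyffy => yffyssyPyssyffy   [P -> y P y]
yffyssyPyssyffy => yffyssyfPfyssyffy   [P -> f P f]
yffyssyfPfyssyffy => yffyssyfsPsfyssyffy   [P -> s P s]
yffyssyfsPsfyssyffy => yffyssyfsfsfyssyffy   [P -> f]

P=>yPy=>yfPfy=>yffPffy=>yffyPyffy=>yffysPsyffy=>yffyssPssyffy=>yffyssyPyssyffy=>yffyssyfPfyssyffy=>yffyssyfsPsfyssyffy=>yffyssyfsfsfyssyffy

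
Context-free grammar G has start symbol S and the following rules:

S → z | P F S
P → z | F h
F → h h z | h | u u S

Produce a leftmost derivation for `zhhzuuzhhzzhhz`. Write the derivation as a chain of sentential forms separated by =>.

S => PFS => zFS => zhhzS => zhhzPFS => zhhzFhFS => zhhzuuShFS => zhhzuuPFShFS => zhhzuuzFShFS => zhhzuuzhhzShFS => zhhzuuzhhzzhFS => zhhzuuzhhzzhhS => zhhzuuzhhzzhhz

S => PFS   [S → P F S]
PFS => zFS   [P → z]
zFS => zhhzS   [F → h h z]
zhhzS => zhhzPFS   [S → P F S]
zhhzPFS => zhhzFhFS   [P → F h]
zhhzFhFS => zhhzuuShFS   [F → u u S]
zhhzuuShFS => zhhzuuPFShFS   [S → P F S]
zhhzuuPFShFS => zhhzuuzFShFS   [P → z]
zhhzuuzFShFS => zhhzuuzhhzShFS   [F → h h z]
zhhzuuzhhzShFS => zhhzuuzhhzzhFS   [S → z]
zhhzuuzhhzzhFS => zhhzuuzhhzzhhS   [F → h]
zhhzuuzhhzzhhS => zhhzuuzhhzzhhz   [S → z]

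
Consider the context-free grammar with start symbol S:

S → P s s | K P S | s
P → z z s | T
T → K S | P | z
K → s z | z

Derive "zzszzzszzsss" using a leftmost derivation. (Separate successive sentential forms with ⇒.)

S ⇒ KPS   [S → K P S]
KPS ⇒ zPS   [K → z]
zPS ⇒ zTS   [P → T]
zTS ⇒ zzS   [T → z]
zzS ⇒ zzKPS   [S → K P S]
zzKPS ⇒ zzszPS   [K → s z]
zzszPS ⇒ zzszzzsS   [P → z z s]
zzszzzsS ⇒ zzszzzsPss   [S → P s s]
zzszzzsPss ⇒ zzszzzszzsss   [P → z z s]

S ⇒ KPS ⇒ zPS ⇒ zTS ⇒ zzS ⇒ zzKPS ⇒ zzszPS ⇒ zzszzzsS ⇒ zzszzzsPss ⇒ zzszzzszzsss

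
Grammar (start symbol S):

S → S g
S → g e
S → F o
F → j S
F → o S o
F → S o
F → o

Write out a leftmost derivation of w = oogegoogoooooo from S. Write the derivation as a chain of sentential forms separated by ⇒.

S ⇒ Fo ⇒ Soo ⇒ Fooo ⇒ oSoooo ⇒ oFooooo ⇒ oSoooooo ⇒ oSgoooooo ⇒ oFogoooooo ⇒ ooSoogoooooo ⇒ ooSgoogoooooo ⇒ oogegoogoooooo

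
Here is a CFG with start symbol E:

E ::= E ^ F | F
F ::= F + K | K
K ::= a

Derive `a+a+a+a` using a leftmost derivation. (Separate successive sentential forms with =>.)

E=>F=>F+K=>F+K+K=>F+K+K+K=>K+K+K+K=>a+K+K+K=>a+a+K+K=>a+a+a+K=>a+a+a+a

E => F   [E ::= F]
F => F+K   [F ::= F + K]
F+K => F+K+K   [F ::= F + K]
F+K+K => F+K+K+K   [F ::= F + K]
F+K+K+K => K+K+K+K   [F ::= K]
K+K+K+K => a+K+K+K   [K ::= a]
a+K+K+K => a+a+K+K   [K ::= a]
a+a+K+K => a+a+a+K   [K ::= a]
a+a+a+K => a+a+a+a   [K ::= a]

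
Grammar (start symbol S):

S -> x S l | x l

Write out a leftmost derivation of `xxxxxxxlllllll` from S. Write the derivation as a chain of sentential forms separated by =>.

S => xSl => xxSll => xxxSlll => xxxxSllll => xxxxxSlllll => xxxxxxSllllll => xxxxxxxlllllll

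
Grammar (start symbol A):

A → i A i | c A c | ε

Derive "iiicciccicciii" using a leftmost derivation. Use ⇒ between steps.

A⇒iAi⇒iiAii⇒iiiAiii⇒iiicAciii⇒iiiccAcciii⇒iiicciAicciii⇒iiiccicAcicciii⇒iiicciccicciii

A ⇒ iAi   [A → i A i]
iAi ⇒ iiAii   [A → i A i]
iiAii ⇒ iiiAiii   [A → i A i]
iiiAiii ⇒ iiicAciii   [A → c A c]
iiicAciii ⇒ iiiccAcciii   [A → c A c]
iiiccAcciii ⇒ iiicciAicciii   [A → i A i]
iiicciAicciii ⇒ iiiccicAcicciii   [A → c A c]
iiiccicAcicciii ⇒ iiicciccicciii   [A → ε]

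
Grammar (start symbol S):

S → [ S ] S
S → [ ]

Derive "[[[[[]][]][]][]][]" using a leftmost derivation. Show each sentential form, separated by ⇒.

S ⇒ [S]S ⇒ [[S]S]S ⇒ [[[S]S]S]S ⇒ [[[[S]S]S]S]S ⇒ [[[[[]]S]S]S]S ⇒ [[[[[]][]]S]S]S ⇒ [[[[[]][]][]]S]S ⇒ [[[[[]][]][]][]]S ⇒ [[[[[]][]][]][]][]

S ⇒ [S]S   [S → [ S ] S]
[S]S ⇒ [[S]S]S   [S → [ S ] S]
[[S]S]S ⇒ [[[S]S]S]S   [S → [ S ] S]
[[[S]S]S]S ⇒ [[[[S]S]S]S]S   [S → [ S ] S]
[[[[S]S]S]S]S ⇒ [[[[[]]S]S]S]S   [S → [ ]]
[[[[[]]S]S]S]S ⇒ [[[[[]][]]S]S]S   [S → [ ]]
[[[[[]][]]S]S]S ⇒ [[[[[]][]][]]S]S   [S → [ ]]
[[[[[]][]][]]S]S ⇒ [[[[[]][]][]][]]S   [S → [ ]]
[[[[[]][]][]][]]S ⇒ [[[[[]][]][]][]][]   [S → [ ]]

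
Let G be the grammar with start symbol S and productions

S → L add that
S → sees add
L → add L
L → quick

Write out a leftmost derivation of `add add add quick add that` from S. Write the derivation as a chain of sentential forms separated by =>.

S => L add that => add L add that => add add L add that => add add add L add that => add add add quick add that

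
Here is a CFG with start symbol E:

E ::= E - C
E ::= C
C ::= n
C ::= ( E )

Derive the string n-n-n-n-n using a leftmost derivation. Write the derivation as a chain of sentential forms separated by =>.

E => E-C => E-C-C => E-C-C-C => E-C-C-C-C => C-C-C-C-C => n-C-C-C-C => n-n-C-C-C => n-n-n-C-C => n-n-n-n-C => n-n-n-n-n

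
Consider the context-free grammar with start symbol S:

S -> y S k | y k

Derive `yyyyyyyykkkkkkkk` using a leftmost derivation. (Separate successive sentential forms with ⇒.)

S ⇒ ySk ⇒ yySkk ⇒ yyySkkk ⇒ yyyySkkkk ⇒ yyyyySkkkkk ⇒ yyyyyySkkkkkk ⇒ yyyyyyySkkkkkkk ⇒ yyyyyyyykkkkkkkk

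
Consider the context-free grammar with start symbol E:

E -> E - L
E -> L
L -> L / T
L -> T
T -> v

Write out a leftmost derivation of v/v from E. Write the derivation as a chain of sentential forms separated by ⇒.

E ⇒ L ⇒ L/T ⇒ T/T ⇒ v/T ⇒ v/v

E ⇒ L   [E -> L]
L ⇒ L/T   [L -> L / T]
L/T ⇒ T/T   [L -> T]
T/T ⇒ v/T   [T -> v]
v/T ⇒ v/v   [T -> v]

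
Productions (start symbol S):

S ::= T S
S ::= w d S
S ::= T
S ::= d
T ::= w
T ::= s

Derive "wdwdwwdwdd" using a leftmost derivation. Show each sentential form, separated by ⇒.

S ⇒ wdS ⇒ wdwdS ⇒ wdwdTS ⇒ wdwdwS ⇒ wdwdwwdS ⇒ wdwdwwdwdS ⇒ wdwdwwdwdd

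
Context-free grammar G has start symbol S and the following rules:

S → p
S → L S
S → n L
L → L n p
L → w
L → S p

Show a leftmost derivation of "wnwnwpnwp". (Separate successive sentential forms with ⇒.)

S ⇒ LS ⇒ wS ⇒ wnL ⇒ wnSp ⇒ wnLSp ⇒ wnSpSp ⇒ wnLSpSp ⇒ wnwSpSp ⇒ wnwnLpSp ⇒ wnwnwpSp ⇒ wnwnwpnLp ⇒ wnwnwpnwp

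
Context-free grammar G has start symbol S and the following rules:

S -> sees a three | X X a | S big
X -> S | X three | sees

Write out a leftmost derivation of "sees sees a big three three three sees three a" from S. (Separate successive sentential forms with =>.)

S => X X a => X three X a => X three three X a => X three three three X a => S three three three X a => S big three three three X a => X X a big three three three X a => sees X a big three three three X a => sees sees a big three three three X a => sees sees a big three three three X three a => sees sees a big three three three sees three a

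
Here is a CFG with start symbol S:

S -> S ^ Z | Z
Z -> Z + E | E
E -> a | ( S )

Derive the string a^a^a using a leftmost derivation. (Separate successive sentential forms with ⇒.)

S⇒S^Z⇒S^Z^Z⇒Z^Z^Z⇒E^Z^Z⇒a^Z^Z⇒a^E^Z⇒a^a^Z⇒a^a^E⇒a^a^a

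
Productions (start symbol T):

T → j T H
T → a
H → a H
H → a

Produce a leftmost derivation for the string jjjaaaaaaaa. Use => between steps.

T => jTH => jjTHH => jjjTHHH => jjjaHHH => jjjaaHHH => jjjaaaHHH => jjjaaaaHHH => jjjaaaaaHHH => jjjaaaaaaHH => jjjaaaaaaaH => jjjaaaaaaaa

T => jTH   [T → j T H]
jTH => jjTHH   [T → j T H]
jjTHH => jjjTHHH   [T → j T H]
jjjTHHH => jjjaHHH   [T → a]
jjjaHHH => jjjaaHHH   [H → a H]
jjjaaHHH => jjjaaaHHH   [H → a H]
jjjaaaHHH => jjjaaaaHHH   [H → a H]
jjjaaaaHHH => jjjaaaaaHHH   [H → a H]
jjjaaaaaHHH => jjjaaaaaaHH   [H → a]
jjjaaaaaaHH => jjjaaaaaaaH   [H → a]
jjjaaaaaaaH => jjjaaaaaaaa   [H → a]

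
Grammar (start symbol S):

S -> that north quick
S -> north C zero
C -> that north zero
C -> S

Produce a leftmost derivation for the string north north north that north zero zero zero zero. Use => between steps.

S => north C zero   [S -> north C zero]
north C zero => north S zero   [C -> S]
north S zero => north north C zero zero   [S -> north C zero]
north north C zero zero => north north S zero zero   [C -> S]
north north S zero zero => north north north C zero zero zero   [S -> north C zero]
north north north C zero zero zero => north north north that north zero zero zero zero   [C -> that north zero]

S => north C zero => north S zero => north north C zero zero => north north S zero zero => north north north C zero zero zero => north north north that north zero zero zero zero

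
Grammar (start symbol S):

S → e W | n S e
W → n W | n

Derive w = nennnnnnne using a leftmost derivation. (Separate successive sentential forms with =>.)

S => nSe => neWe => nenWe => nennWe => nennnWe => nennnnWe => nennnnnWe => nennnnnnWe => nennnnnnne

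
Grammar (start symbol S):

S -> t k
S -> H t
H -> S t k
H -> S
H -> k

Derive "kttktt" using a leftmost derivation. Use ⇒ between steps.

S⇒Ht⇒St⇒Htt⇒Stktt⇒Httktt⇒kttktt

S ⇒ Ht   [S -> H t]
Ht ⇒ St   [H -> S]
St ⇒ Htt   [S -> H t]
Htt ⇒ Stktt   [H -> S t k]
Stktt ⇒ Httktt   [S -> H t]
Httktt ⇒ kttktt   [H -> k]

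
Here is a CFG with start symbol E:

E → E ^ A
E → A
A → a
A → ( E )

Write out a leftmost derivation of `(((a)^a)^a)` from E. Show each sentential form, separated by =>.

E => A   [E → A]
A => (E)   [A → ( E )]
(E) => (E^A)   [E → E ^ A]
(E^A) => (A^A)   [E → A]
(A^A) => ((E)^A)   [A → ( E )]
((E)^A) => ((E^A)^A)   [E → E ^ A]
((E^A)^A) => ((A^A)^A)   [E → A]
((A^A)^A) => (((E)^A)^A)   [A → ( E )]
(((E)^A)^A) => (((A)^A)^A)   [E → A]
(((A)^A)^A) => (((a)^A)^A)   [A → a]
(((a)^A)^A) => (((a)^a)^A)   [A → a]
(((a)^a)^A) => (((a)^a)^a)   [A → a]

E => A => (E) => (E^A) => (A^A) => ((E)^A) => ((E^A)^A) => ((A^A)^A) => (((E)^A)^A) => (((A)^A)^A) => (((a)^A)^A) => (((a)^a)^A) => (((a)^a)^a)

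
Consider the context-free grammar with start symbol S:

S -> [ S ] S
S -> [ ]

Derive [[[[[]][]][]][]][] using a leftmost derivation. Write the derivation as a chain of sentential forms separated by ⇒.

S⇒[S]S⇒[[S]S]S⇒[[[S]S]S]S⇒[[[[S]S]S]S]S⇒[[[[[]]S]S]S]S⇒[[[[[]][]]S]S]S⇒[[[[[]][]][]]S]S⇒[[[[[]][]][]][]]S⇒[[[[[]][]][]][]][]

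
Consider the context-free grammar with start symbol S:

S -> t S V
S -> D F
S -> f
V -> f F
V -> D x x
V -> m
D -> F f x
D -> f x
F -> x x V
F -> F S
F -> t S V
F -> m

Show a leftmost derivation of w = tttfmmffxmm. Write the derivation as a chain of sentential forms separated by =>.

S => tSV => tDFV => tFfxFV => tFSfxFV => ttSVSfxFV => tttSVVSfxFV => tttfVVSfxFV => tttfmVSfxFV => tttfmmSfxFV => tttfmmffxFV => tttfmmffxmV => tttfmmffxmm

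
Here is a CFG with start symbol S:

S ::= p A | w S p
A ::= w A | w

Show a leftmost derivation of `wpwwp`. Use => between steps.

S => wSp   [S ::= w S p]
wSp => wpAp   [S ::= p A]
wpAp => wpwAp   [A ::= w A]
wpwAp => wpwwp   [A ::= w]

S => wSp => wpAp => wpwAp => wpwwp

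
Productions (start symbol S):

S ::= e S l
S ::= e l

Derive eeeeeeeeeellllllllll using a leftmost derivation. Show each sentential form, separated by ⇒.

S ⇒ eSl ⇒ eeSll ⇒ eeeSlll ⇒ eeeeSllll ⇒ eeeeeSlllll ⇒ eeeeeeSllllll ⇒ eeeeeeeSlllllll ⇒ eeeeeeeeSllllllll ⇒ eeeeeeeeeSlllllllll ⇒ eeeeeeeeeellllllllll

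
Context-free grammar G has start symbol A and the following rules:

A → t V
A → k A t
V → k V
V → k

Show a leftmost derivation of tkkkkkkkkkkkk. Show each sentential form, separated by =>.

A => tV => tkV => tkkV => tkkkV => tkkkkV => tkkkkkV => tkkkkkkV => tkkkkkkkV => tkkkkkkkkV => tkkkkkkkkkV => tkkkkkkkkkkV => tkkkkkkkkkkkV => tkkkkkkkkkkkk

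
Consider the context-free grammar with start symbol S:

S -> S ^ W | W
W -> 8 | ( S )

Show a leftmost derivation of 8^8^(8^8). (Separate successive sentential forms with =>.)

S => S^W   [S -> S ^ W]
S^W => S^W^W   [S -> S ^ W]
S^W^W => W^W^W   [S -> W]
W^W^W => 8^W^W   [W -> 8]
8^W^W => 8^8^W   [W -> 8]
8^8^W => 8^8^(S)   [W -> ( S )]
8^8^(S) => 8^8^(S^W)   [S -> S ^ W]
8^8^(S^W) => 8^8^(W^W)   [S -> W]
8^8^(W^W) => 8^8^(8^W)   [W -> 8]
8^8^(8^W) => 8^8^(8^8)   [W -> 8]

S=>S^W=>S^W^W=>W^W^W=>8^W^W=>8^8^W=>8^8^(S)=>8^8^(S^W)=>8^8^(W^W)=>8^8^(8^W)=>8^8^(8^8)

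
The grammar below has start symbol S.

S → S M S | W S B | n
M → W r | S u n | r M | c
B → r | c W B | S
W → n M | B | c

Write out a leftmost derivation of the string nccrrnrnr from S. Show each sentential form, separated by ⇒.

S ⇒ WSB   [S → W S B]
WSB ⇒ BSB   [W → B]
BSB ⇒ SSB   [B → S]
SSB ⇒ WSBSB   [S → W S B]
WSBSB ⇒ nMSBSB   [W → n M]
nMSBSB ⇒ nWrSBSB   [M → W r]
nWrSBSB ⇒ nBrSBSB   [W → B]
nBrSBSB ⇒ ncWBrSBSB   [B → c W B]
ncWBrSBSB ⇒ nccBrSBSB   [W → c]
nccBrSBSB ⇒ nccrrSBSB   [B → r]
nccrrSBSB ⇒ nccrrnBSB   [S → n]
nccrrnBSB ⇒ nccrrnrSB   [B → r]
nccrrnrSB ⇒ nccrrnrnB   [S → n]
nccrrnrnB ⇒ nccrrnrnr   [B → r]

S ⇒ WSB ⇒ BSB ⇒ SSB ⇒ WSBSB ⇒ nMSBSB ⇒ nWrSBSB ⇒ nBrSBSB ⇒ ncWBrSBSB ⇒ nccBrSBSB ⇒ nccrrSBSB ⇒ nccrrnBSB ⇒ nccrrnrSB ⇒ nccrrnrnB ⇒ nccrrnrnr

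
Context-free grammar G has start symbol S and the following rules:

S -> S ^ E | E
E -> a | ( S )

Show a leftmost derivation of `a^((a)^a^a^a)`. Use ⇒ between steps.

S⇒S^E⇒E^E⇒a^E⇒a^(S)⇒a^(S^E)⇒a^(S^E^E)⇒a^(S^E^E^E)⇒a^(E^E^E^E)⇒a^((S)^E^E^E)⇒a^((E)^E^E^E)⇒a^((a)^E^E^E)⇒a^((a)^a^E^E)⇒a^((a)^a^a^E)⇒a^((a)^a^a^a)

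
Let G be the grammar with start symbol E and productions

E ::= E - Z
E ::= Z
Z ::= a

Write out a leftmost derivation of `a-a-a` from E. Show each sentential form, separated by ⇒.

E⇒E-Z⇒E-Z-Z⇒Z-Z-Z⇒a-Z-Z⇒a-a-Z⇒a-a-a

E ⇒ E-Z   [E ::= E - Z]
E-Z ⇒ E-Z-Z   [E ::= E - Z]
E-Z-Z ⇒ Z-Z-Z   [E ::= Z]
Z-Z-Z ⇒ a-Z-Z   [Z ::= a]
a-Z-Z ⇒ a-a-Z   [Z ::= a]
a-a-Z ⇒ a-a-a   [Z ::= a]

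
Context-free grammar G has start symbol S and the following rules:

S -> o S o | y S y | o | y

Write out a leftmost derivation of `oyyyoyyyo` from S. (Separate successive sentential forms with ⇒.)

S ⇒ oSo ⇒ oySyo ⇒ oyySyyo ⇒ oyyySyyyo ⇒ oyyyoyyyo

S ⇒ oSo   [S -> o S o]
oSo ⇒ oySyo   [S -> y S y]
oySyo ⇒ oyySyyo   [S -> y S y]
oyySyyo ⇒ oyyySyyyo   [S -> y S y]
oyyySyyyo ⇒ oyyyoyyyo   [S -> o]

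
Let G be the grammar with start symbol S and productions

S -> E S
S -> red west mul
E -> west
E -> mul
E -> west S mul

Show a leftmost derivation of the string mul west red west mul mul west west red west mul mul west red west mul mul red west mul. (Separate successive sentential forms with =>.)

S => E S => mul S => mul E S => mul west S mul S => mul west red west mul mul S => mul west red west mul mul E S => mul west red west mul mul west S mul S => mul west red west mul mul west E S mul S => mul west red west mul mul west west S mul S mul S => mul west red west mul mul west west red west mul mul S mul S => mul west red west mul mul west west red west mul mul E S mul S => mul west red west mul mul west west red west mul mul west S mul S => mul west red west mul mul west west red west mul mul west red west mul mul S => mul west red west mul mul west west red west mul mul west red west mul mul red west mul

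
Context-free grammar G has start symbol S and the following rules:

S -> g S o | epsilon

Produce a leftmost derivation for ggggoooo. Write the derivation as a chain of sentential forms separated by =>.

S => gSo => ggSoo => gggSooo => ggggSoooo => ggggoooo

S => gSo   [S -> g S o]
gSo => ggSoo   [S -> g S o]
ggSoo => gggSooo   [S -> g S o]
gggSooo => ggggSoooo   [S -> g S o]
ggggSoooo => ggggoooo   [S -> epsilon]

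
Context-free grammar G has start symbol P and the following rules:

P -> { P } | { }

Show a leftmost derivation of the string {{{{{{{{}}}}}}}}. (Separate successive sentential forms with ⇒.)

P⇒{P}⇒{{P}}⇒{{{P}}}⇒{{{{P}}}}⇒{{{{{P}}}}}⇒{{{{{{P}}}}}}⇒{{{{{{{P}}}}}}}⇒{{{{{{{{}}}}}}}}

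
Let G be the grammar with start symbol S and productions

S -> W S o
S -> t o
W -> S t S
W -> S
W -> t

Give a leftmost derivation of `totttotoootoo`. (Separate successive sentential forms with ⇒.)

S⇒WSo⇒StSSo⇒totSSo⇒totWSoSo⇒tottSoSo⇒tottWSooSo⇒tottSSooSo⇒totttoSooSo⇒totttotoooSo⇒totttotoootoo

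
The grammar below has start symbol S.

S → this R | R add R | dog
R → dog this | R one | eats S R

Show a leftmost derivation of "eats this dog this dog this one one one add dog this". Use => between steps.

S => R add R => R one add R => eats S R one add R => eats this R R one add R => eats this dog this R one add R => eats this dog this R one one add R => eats this dog this R one one one add R => eats this dog this dog this one one one add R => eats this dog this dog this one one one add dog this

S => R add R   [S → R add R]
R add R => R one add R   [R → R one]
R one add R => eats S R one add R   [R → eats S R]
eats S R one add R => eats this R R one add R   [S → this R]
eats this R R one add R => eats this dog this R one add R   [R → dog this]
eats this dog this R one add R => eats this dog this R one one add R   [R → R one]
eats this dog this R one one add R => eats this dog this R one one one add R   [R → R one]
eats this dog this R one one one add R => eats this dog this dog this one one one add R   [R → dog this]
eats this dog this dog this one one one add R => eats this dog this dog this one one one add dog this   [R → dog this]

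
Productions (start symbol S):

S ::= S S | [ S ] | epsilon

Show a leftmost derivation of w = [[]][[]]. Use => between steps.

S => SS => [S]S => [[S]]S => [[]]S => [[]]SS => [[]][S]S => [[]][SS]S => [[]][[S]S]S => [[]][[]S]S => [[]][[]]S => [[]][[]]

S => SS   [S ::= S S]
SS => [S]S   [S ::= [ S ]]
[S]S => [[S]]S   [S ::= [ S ]]
[[S]]S => [[]]S   [S ::= epsilon]
[[]]S => [[]]SS   [S ::= S S]
[[]]SS => [[]][S]S   [S ::= [ S ]]
[[]][S]S => [[]][SS]S   [S ::= S S]
[[]][SS]S => [[]][[S]S]S   [S ::= [ S ]]
[[]][[S]S]S => [[]][[]S]S   [S ::= epsilon]
[[]][[]S]S => [[]][[]]S   [S ::= epsilon]
[[]][[]]S => [[]][[]]   [S ::= epsilon]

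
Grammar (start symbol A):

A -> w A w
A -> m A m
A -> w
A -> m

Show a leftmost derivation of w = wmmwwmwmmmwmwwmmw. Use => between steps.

A=>wAw=>wmAmw=>wmmAmmw=>wmmwAwmmw=>wmmwwAwwmmw=>wmmwwmAmwwmmw=>wmmwwmwAwmwwmmw=>wmmwwmwmAmwmwwmmw=>wmmwwmwmmmwmwwmmw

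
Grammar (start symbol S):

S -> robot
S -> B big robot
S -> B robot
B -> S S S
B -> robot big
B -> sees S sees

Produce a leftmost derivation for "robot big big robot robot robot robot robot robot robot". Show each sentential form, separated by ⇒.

S ⇒ B robot   [S -> B robot]
B robot ⇒ S S S robot   [B -> S S S]
S S S robot ⇒ B robot S S robot   [S -> B robot]
B robot S S robot ⇒ S S S robot S S robot   [B -> S S S]
S S S robot S S robot ⇒ B big robot S S robot S S robot   [S -> B big robot]
B big robot S S robot S S robot ⇒ robot big big robot S S robot S S robot   [B -> robot big]
robot big big robot S S robot S S robot ⇒ robot big big robot robot S robot S S robot   [S -> robot]
robot big big robot robot S robot S S robot ⇒ robot big big robot robot robot robot S S robot   [S -> robot]
robot big big robot robot robot robot S S robot ⇒ robot big big robot robot robot robot robot S robot   [S -> robot]
robot big big robot robot robot robot robot S robot ⇒ robot big big robot robot robot robot robot robot robot   [S -> robot]

S ⇒ B robot ⇒ S S S robot ⇒ B robot S S robot ⇒ S S S robot S S robot ⇒ B big robot S S robot S S robot ⇒ robot big big robot S S robot S S robot ⇒ robot big big robot robot S robot S S robot ⇒ robot big big robot robot robot robot S S robot ⇒ robot big big robot robot robot robot robot S robot ⇒ robot big big robot robot robot robot robot robot robot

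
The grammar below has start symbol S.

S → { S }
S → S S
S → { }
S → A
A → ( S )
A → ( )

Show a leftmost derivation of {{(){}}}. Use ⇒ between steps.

S ⇒ {S}   [S → { S }]
{S} ⇒ {{S}}   [S → { S }]
{{S}} ⇒ {{SS}}   [S → S S]
{{SS}} ⇒ {{AS}}   [S → A]
{{AS}} ⇒ {{()S}}   [A → ( )]
{{()S}} ⇒ {{(){}}}   [S → { }]

S⇒{S}⇒{{S}}⇒{{SS}}⇒{{AS}}⇒{{()S}}⇒{{(){}}}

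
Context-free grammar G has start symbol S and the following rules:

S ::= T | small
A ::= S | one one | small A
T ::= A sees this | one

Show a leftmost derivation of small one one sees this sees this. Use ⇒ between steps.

S ⇒ T ⇒ A sees this ⇒ small A sees this ⇒ small S sees this ⇒ small T sees this ⇒ small A sees this sees this ⇒ small one one sees this sees this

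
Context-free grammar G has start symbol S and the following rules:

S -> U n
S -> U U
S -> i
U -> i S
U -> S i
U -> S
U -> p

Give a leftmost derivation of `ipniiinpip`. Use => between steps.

S => UU   [S -> U U]
UU => SiU   [U -> S i]
SiU => UUiU   [S -> U U]
UUiU => iSUiU   [U -> i S]
iSUiU => iUnUiU   [S -> U n]
iUnUiU => iSinUiU   [U -> S i]
iSinUiU => iUUinUiU   [S -> U U]
iUUinUiU => iSiUinUiU   [U -> S i]
iSiUinUiU => iUniUinUiU   [S -> U n]
iUniUinUiU => ipniUinUiU   [U -> p]
ipniUinUiU => ipniSinUiU   [U -> S]
ipniSinUiU => ipniiinUiU   [S -> i]
ipniiinUiU => ipniiinpiU   [U -> p]
ipniiinpiU => ipniiinpip   [U -> p]

S => UU => SiU => UUiU => iSUiU => iUnUiU => iSinUiU => iUUinUiU => iSiUinUiU => iUniUinUiU => ipniUinUiU => ipniSinUiU => ipniiinUiU => ipniiinpiU => ipniiinpip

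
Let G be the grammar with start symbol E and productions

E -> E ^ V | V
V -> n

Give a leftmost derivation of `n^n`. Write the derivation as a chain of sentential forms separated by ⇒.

E ⇒ E^V   [E -> E ^ V]
E^V ⇒ V^V   [E -> V]
V^V ⇒ n^V   [V -> n]
n^V ⇒ n^n   [V -> n]

E ⇒ E^V ⇒ V^V ⇒ n^V ⇒ n^n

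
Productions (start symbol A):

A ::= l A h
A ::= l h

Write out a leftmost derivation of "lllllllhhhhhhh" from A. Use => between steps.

A => lAh => llAhh => lllAhhh => llllAhhhh => lllllAhhhhh => llllllAhhhhhh => lllllllhhhhhhh

A => lAh   [A ::= l A h]
lAh => llAhh   [A ::= l A h]
llAhh => lllAhhh   [A ::= l A h]
lllAhhh => llllAhhhh   [A ::= l A h]
llllAhhhh => lllllAhhhhh   [A ::= l A h]
lllllAhhhhh => llllllAhhhhhh   [A ::= l A h]
llllllAhhhhhh => lllllllhhhhhhh   [A ::= l h]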